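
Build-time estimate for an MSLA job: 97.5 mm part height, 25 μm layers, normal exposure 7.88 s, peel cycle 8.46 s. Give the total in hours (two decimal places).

17.70 hours

Layer count = ceil(97.5 / 0.025) = 3900.
Each layer takes = 7.88 + 8.46 = 16.34 s.
Total = 3900 × 16.34 = 63726 s = 17.70 hours.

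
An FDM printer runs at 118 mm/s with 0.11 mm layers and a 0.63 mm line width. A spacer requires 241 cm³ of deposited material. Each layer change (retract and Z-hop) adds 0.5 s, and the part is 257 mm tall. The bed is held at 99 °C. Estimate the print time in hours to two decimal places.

Bead cross-section = 0.11 × 0.63 = 0.0693 mm².
Toolpath length = 241 cm³ / 0.0693 mm² = 241000 / 0.0693 = 3477633.5 mm.
Print-move time = 3477633.5 / 118 = 29471.5 s.
Layer count = ceil(257 / 0.11) = 2337.
Non-print overhead: 2337 × 0.5 → 1168.5 s.
Total = 29471.5 + 1168.5 = 30640 s = 8.51 hours.

8.51 hours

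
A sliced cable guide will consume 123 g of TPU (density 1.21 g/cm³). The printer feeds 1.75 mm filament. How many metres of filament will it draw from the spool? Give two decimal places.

Extruded volume: 123/1.21 = 101.6529 cm³ (101652.9 mm³).
Filament cross-section = π × (1.75/2)² = 2.4053 mm².
Length = 101652.9 / 2.4053 = 42262.05 mm = 42.26 m.

42.26 m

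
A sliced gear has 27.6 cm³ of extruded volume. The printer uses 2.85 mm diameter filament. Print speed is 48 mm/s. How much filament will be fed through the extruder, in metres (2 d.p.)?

Cross-section of 2.85 mm filament: π·(2.85/2)² = 6.3794 mm².
L = 27600 mm³ / 6.3794 mm² = 4326.43 mm, i.e. 4.33 m.

4.33 m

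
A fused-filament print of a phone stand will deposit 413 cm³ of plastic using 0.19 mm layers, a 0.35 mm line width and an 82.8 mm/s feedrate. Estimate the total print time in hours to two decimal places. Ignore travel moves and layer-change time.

20.84 hours

Extrusion cross-section = 0.19 × 0.35, so 0.0665 mm².
Path length: 413000 mm³ / 0.0665 mm² → 6210526.3 mm.
Time extruding = 6210526.3 / 82.8 = 75006.4 s.
In the requested units: 75006.4 s = 20.84 hours.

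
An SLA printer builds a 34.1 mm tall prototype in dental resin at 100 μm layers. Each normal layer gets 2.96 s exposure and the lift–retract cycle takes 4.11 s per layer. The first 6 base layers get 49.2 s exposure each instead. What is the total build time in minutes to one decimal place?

44.8 minutes

Layers = ⌈34.1/0.1⌉ = 341.
Burn-in layers = 6 × (49.2 + 4.11) = 319.86 s.
Normal layers = 335 × (2.96 + 4.11), so 2368.45 s.
Total = 319.86 + 2368.45 = 2688.31 s = 44.8 minutes.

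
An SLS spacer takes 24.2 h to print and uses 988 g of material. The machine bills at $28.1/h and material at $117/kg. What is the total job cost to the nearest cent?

Machine-time cost: 28.1 × 24.2 → $680.02.
Feedstock cost = 117 × 988/1000 = $115.596.
Job cost: 680.02 + 115.596 = 795.616 ≈ $795.62.

$795.62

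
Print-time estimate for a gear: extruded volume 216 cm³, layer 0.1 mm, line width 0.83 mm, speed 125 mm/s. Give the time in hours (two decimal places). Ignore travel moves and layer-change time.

Extrusion cross-section: 0.1 × 0.83 → 0.083 mm².
Toolpath length = 216 cm³ / 0.083 mm² = 216000 / 0.083 = 2602409.6 mm.
Print-move time: 2602409.6 / 125 → 20819.3 s.
Converting: 20819.3 s = 5.78 hours.

5.78 hours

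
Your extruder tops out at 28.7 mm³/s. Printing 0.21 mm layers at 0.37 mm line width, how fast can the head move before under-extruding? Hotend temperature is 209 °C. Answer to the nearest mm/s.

Extrusion cross-section = 0.21 × 0.37 = 0.0777 mm².
Max speed = 28.7 / 0.0777 = 369.37 ≈ 369 mm/s.

369 mm/s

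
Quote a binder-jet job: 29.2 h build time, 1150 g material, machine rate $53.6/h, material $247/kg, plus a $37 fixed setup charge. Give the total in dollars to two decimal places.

Time charge = 53.6 × 29.2 = $1565.12.
Material cost: 247 × 1150/1000 → $284.05.
Adding setup: 1565.12 + 284.05 + 37 → $1886.17.

$1886.17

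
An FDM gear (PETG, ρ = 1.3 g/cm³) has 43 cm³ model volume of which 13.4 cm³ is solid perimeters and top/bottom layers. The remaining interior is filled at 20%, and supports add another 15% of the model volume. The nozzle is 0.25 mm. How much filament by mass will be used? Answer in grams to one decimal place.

Volume inside the shell = 43 − 13.4 = 29.6 cm³.
Deposited infill: 0.20 × 29.6 → 5.92 cm³.
Support = 0.15 × 43, so 6.45 cm³.
Deposited volume = 13.4 + 5.92 + 6.45, so 25.77 cm³.
Mass = 25.77 × 1.3 = 33.501 g.

33.5 g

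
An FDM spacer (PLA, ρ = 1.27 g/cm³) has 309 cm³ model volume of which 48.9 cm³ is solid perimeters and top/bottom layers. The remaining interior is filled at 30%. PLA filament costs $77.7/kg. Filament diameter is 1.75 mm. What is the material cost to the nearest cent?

$12.53

Infill region = 309 − 48.9 = 260.1 cm³.
Infill deposited: 0.30 × 260.1 → 78.03 cm³.
Total extruded: 48.9 + 78.03 → 126.93 cm³.
Mass: 126.93 × 1.27 → 161.2011 g.
Cost = 161.2011 g / 1000 × $77.7/kg = $12.53.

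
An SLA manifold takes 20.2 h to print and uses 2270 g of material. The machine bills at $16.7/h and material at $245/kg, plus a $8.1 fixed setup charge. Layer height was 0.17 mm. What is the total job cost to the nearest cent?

$901.59

Machine-time cost = 16.7 × 20.2 = $337.34.
Material cost = 245 × 2270/1000, so $556.15.
Adding setup: 337.34 + 556.15 + 8.1 → $901.59.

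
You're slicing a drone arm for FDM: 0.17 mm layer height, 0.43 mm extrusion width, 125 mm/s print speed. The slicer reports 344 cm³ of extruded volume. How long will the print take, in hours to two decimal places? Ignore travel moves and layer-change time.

10.46 hours

Extrusion cross-section = 0.17 × 0.43 = 0.0731 mm².
Toolpath length = 344 cm³ / 0.0731 mm² = 344000 / 0.0731 = 4705882.4 mm.
Print-move time: 4705882.4 / 125 → 37647.1 s.
That's 37647.1 s → 10.46 hours.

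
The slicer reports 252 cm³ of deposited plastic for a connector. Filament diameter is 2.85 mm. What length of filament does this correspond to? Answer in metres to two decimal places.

39.50 m

Cross-section of 2.85 mm filament: π·(2.85/2)² = 6.3794 mm².
Length = 252 cm³ / 6.3794 mm² = 252000 / 6.3794 = 39502.15 mm = 39.50 m.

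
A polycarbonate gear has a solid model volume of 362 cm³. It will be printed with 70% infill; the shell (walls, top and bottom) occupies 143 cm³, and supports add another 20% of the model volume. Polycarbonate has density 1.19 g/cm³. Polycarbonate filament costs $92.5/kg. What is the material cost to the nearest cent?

$40.58

Interior volume = 362 − 143 = 219 cm³.
Infill deposited: 0.70 × 219 → 153.3 cm³.
Support: 0.20 × 362 → 72.4 cm³.
Deposited volume = 143 + 153.3 + 72.4 = 368.7 cm³.
Mass = 368.7 × 1.19, so 438.753 g.
At $92.5/kg: 438.753/1000 × 92.5 = $40.58.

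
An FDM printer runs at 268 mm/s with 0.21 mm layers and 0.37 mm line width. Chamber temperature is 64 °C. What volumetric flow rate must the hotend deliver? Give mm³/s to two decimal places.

20.82

Bead cross-section: 0.21 × 0.37 → 0.0777 mm².
Volumetric flow = 268 × 0.0777 = 20.82 mm³/s.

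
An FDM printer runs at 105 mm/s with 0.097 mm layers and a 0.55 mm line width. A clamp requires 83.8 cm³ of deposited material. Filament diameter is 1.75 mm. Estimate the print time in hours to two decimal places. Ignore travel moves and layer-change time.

4.16 hours

Line area = 0.097 × 0.55 = 0.05335 mm².
Toolpath length = 83.8 cm³ / 0.05335 mm² = 83800 / 0.05335 = 1570759.1 mm.
Time extruding = 1570759.1 / 105, so 14959.6 s.
In the requested units: 14959.6 s = 4.16 hours.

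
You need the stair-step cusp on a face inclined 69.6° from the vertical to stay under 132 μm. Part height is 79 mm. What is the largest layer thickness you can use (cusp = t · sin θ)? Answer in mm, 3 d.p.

Layer height = cusp / sin(69.6°) = 0.132 / 0.9373 = 0.141 mm.

0.141 mm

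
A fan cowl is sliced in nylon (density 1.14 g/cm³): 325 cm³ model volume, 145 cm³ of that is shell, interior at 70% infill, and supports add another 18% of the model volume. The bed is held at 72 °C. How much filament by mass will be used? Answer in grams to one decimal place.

375.6 g

Volume inside the shell = 325 − 145, so 180 cm³.
Infill deposited = 0.70 × 180 = 126 cm³.
Support = 0.18 × 325 = 58.5 cm³.
Total printed volume = 145 + 126 + 58.5 = 329.5 cm³.
Mass = 329.5 × 1.14, so 375.63 g.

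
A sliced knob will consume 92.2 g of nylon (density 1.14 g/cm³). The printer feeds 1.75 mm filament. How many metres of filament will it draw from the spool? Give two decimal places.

33.62 m

Volume = 92.2 g / 1.14 g·cm⁻³ = 80.8772 cm³ = 80877.2 mm³.
Filament cross-section = π × (1.75/2)² = 2.4053 mm².
Length = 80877.2 / 2.4053 = 33624.58 mm = 33.62 m.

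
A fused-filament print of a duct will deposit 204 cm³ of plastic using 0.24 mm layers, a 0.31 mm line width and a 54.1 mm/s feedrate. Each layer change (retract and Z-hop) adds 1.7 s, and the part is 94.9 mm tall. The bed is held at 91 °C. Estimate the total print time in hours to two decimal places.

14.27 hours

Extrusion cross-section = 0.24 × 0.31, so 0.0744 mm².
Toolpath length = 204 cm³ / 0.0744 mm² = 204000 / 0.0744 = 2741935.5 mm.
Extrusion time = 2741935.5 / 54.1, so 50682.7 s.
Number of layers: 94.9 / 0.24 → 396 (rounded up).
Non-print overhead: 396 × 1.7 → 673.2 s.
Total = 50682.7 + 673.2 = 51355.9 s = 14.27 hours.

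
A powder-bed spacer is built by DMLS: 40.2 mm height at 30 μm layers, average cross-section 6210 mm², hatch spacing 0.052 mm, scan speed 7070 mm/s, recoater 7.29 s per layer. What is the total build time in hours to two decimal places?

Layers = ⌈40.2/0.03⌉ = 1340.
Hatch length per layer = 6210 / 0.052, so 119423.1 mm.
Per-layer scan time = 119423.1 / 7070 = 16.8915 s.
Time per layer = 16.8915 + 7.29 = 24.1815 s.
Build time = 1340 × 24.1815 = 32403.21 s = 9.00 hours.

9.00 hours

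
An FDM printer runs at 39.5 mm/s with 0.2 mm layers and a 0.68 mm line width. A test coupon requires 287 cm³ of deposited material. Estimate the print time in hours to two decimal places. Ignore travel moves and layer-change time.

Extrusion cross-section: 0.2 × 0.68 → 0.136 mm².
Toolpath length = 287 cm³ / 0.136 mm² = 287000 / 0.136 = 2110294.1 mm.
Time extruding = 2110294.1 / 39.5, so 53425.2 s.
That's 53425.2 s → 14.84 hours.

14.84 hours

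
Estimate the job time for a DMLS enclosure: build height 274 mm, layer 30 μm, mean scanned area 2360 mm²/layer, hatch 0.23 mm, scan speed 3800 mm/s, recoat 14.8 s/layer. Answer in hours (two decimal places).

44.40 hours

Number of layers: 274 / 0.03 → 9134 (rounded up).
Per-layer scan distance = 2360 / 0.23 = 10260.9 mm.
Per-layer scan time = 10260.9 / 3800 = 2.7002 s.
Per-layer time = 2.7002 + 14.8, so 17.5002 s.
Total: 9134 × 17.5002 s = 159846.8268 s → 44.40 hours.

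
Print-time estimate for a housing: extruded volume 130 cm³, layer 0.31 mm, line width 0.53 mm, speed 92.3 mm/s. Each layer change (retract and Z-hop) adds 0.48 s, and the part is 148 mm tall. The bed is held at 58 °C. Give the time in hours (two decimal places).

Bead cross-section: 0.31 × 0.53 → 0.1643 mm².
Toolpath length = 130 cm³ / 0.1643 mm² = 130000 / 0.1643 = 791235.5 mm.
Extrusion time = 791235.5 / 92.3 = 8572.4 s.
Layer count = ceil(148 / 0.31) = 478.
Non-print overhead = 478 × 0.48 = 229.44 s.
Total = 8572.4 + 229.44 = 8801.84 s = 2.44 hours.

2.44 hours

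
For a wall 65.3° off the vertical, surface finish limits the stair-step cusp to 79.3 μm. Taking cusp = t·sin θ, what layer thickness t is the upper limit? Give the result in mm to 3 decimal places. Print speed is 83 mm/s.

0.087 mm

t = h_c / sin θ = 0.0793 / 0.9085 = 0.087 mm.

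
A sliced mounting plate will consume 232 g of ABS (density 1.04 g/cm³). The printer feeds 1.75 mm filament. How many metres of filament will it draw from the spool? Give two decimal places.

Volume = 232 g / 1.04 g·cm⁻³ = 223.0769 cm³ = 223076.9 mm³.
Cross-section of 1.75 mm filament: π·(1.75/2)² = 2.4053 mm².
Length = 223076.9 / 2.4053 = 92743.9 mm = 92.74 m.

92.74 m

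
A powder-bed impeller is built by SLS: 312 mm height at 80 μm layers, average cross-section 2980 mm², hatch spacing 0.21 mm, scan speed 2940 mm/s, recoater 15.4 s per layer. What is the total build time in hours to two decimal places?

21.91 hours

Layer count = ceil(312 / 0.08) = 3900.
Scan path per layer: 2980 / 0.21 → 14190.5 mm.
Per-layer scan time = 14190.5 / 2940, so 4.8267 s.
Time per layer = 4.8267 + 15.4 = 20.2267 s.
3900 layers × 20.2267 s/layer = 78884.13 s, i.e. 21.91 hours.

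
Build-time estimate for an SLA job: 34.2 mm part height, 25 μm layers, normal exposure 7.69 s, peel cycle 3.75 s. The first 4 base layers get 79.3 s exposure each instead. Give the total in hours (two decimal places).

Number of layers: 34.2 / 0.025 → 1368 (rounded up).
Burn-in layers = 4 × (79.3 + 3.75), so 332.2 s.
Normal layers = 1364 × (7.69 + 3.75) = 15604.16 s.
Sum: 332.2 + 15604.16 = 15936.36 s → 4.43 hours.

4.43 hours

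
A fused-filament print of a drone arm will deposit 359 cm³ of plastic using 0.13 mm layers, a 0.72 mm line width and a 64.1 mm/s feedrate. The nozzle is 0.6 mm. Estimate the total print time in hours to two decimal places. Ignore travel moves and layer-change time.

Line area: 0.13 × 0.72 → 0.0936 mm².
Toolpath length = 359 cm³ / 0.0936 mm² = 359000 / 0.0936 = 3835470.1 mm.
Time extruding: 3835470.1 / 64.1 → 59835.7 s.
In the requested units: 59835.7 s = 16.62 hours.

16.62 hours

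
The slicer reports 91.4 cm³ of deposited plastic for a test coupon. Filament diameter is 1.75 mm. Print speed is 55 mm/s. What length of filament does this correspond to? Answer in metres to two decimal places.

38.00 m

Cross-section of 1.75 mm filament: π·(1.75/2)² = 2.4053 mm².
Length = 91.4 cm³ / 2.4053 mm² = 91400 / 2.4053 = 37999.42 mm = 38.00 m.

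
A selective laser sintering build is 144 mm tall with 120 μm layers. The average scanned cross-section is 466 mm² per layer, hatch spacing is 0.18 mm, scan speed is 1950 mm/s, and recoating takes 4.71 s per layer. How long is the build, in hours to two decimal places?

Layers = ⌈144/0.12⌉ = 1200.
Scan path per layer = 466 / 0.18, so 2588.9 mm.
Per-layer scan time = 2588.9 / 1950, so 1.3276 s.
Per-layer time = 1.3276 + 4.71, so 6.0376 s.
Total: 1200 × 6.0376 s = 7245.12 s → 2.01 hours.

2.01 hours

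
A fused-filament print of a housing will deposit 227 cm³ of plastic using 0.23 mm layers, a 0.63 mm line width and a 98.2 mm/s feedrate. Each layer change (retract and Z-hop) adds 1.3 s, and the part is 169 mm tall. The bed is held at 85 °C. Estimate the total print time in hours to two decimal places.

4.70 hours

Line area: 0.23 × 0.63 → 0.1449 mm².
Path length: 227000 mm³ / 0.1449 mm² → 1566597.7 mm.
Time extruding = 1566597.7 / 98.2 = 15953.1 s.
Layer count = ceil(169 / 0.23) = 735.
Z-hop total = 735 × 1.3, so 955.5 s.
Total = 15953.1 + 955.5 = 16908.6 s = 4.70 hours.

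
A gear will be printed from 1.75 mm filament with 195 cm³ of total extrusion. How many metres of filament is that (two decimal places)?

81.07 m

Filament cross-section = π × (1.75/2)² = 2.4053 mm².
Length = 195 cm³ / 2.4053 mm² = 195000 / 2.4053 = 81070.97 mm = 81.07 m.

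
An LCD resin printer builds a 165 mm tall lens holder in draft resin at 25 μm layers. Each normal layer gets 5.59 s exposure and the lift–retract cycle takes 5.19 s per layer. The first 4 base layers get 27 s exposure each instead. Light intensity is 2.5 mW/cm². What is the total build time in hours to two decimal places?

19.79 hours

Layers = ⌈165/0.025⌉ = 6600.
Bottom layers: 4 × (27 + 5.19) → 128.76 s.
Regular layers = 6596 × (5.59 + 5.19), so 71104.88 s.
Total = 128.76 + 71104.88 = 71233.64 s = 19.79 hours.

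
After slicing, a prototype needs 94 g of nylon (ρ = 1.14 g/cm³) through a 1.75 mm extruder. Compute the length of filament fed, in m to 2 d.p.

34.28 m

Volume = 94 g / 1.14 g·cm⁻³ = 82.4561 cm³ = 82456.1 mm³.
A = π r² = π × 0.875² = 2.4053 mm².
Length = 82456.1 / 2.4053 = 34281 mm = 34.28 m.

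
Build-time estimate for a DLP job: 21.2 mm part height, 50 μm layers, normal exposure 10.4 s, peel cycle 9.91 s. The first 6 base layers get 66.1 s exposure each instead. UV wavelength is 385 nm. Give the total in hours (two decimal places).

Layers = ⌈21.2/0.05⌉ = 424.
Burn-in layers = 6 × (66.1 + 9.91) = 456.06 s.
Regular layers: 418 × (10.4 + 9.91) → 8489.58 s.
Sum: 456.06 + 8489.58 = 8945.64 s → 2.48 hours.

2.48 hours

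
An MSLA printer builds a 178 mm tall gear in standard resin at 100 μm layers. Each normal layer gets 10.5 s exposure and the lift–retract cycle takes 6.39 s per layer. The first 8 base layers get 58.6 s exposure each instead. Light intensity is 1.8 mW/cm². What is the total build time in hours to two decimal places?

8.46 hours

Layers = ⌈178/0.1⌉ = 1780.
Base layers = 8 × (58.6 + 6.39) = 519.92 s.
Regular layers = 1772 × (10.5 + 6.39) = 29929.08 s.
Total = 519.92 + 29929.08 = 30449 s = 8.46 hours.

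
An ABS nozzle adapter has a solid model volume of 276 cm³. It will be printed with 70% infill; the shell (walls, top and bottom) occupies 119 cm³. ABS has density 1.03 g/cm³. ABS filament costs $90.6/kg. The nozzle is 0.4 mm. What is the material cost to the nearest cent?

$21.36

Infill region = 276 − 119 = 157 cm³.
Infill deposited = 0.70 × 157 = 109.9 cm³.
Deposited volume = 119 + 109.9 = 228.9 cm³.
Mass: 228.9 × 1.03 → 235.767 g.
At $90.6/kg: 235.767/1000 × 90.6 = $21.36.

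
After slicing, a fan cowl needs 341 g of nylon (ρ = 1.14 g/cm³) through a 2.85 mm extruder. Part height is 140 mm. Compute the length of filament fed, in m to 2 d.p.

46.89 m

Volume = 341 g / 1.14 g·cm⁻³ = 299.1228 cm³ = 299122.8 mm³.
Filament cross-section = π × (2.85/2)² = 6.3794 mm².
Length = 299122.8 / 6.3794 = 46888.86 mm = 46.89 m.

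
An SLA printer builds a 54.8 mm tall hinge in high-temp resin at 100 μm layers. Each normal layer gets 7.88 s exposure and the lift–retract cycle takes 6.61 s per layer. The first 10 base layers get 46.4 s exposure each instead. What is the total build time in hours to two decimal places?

Layer count = ceil(54.8 / 0.1) = 548.
Bottom layers = 10 × (46.4 + 6.61) = 530.1 s.
Normal layers = 538 × (7.88 + 6.61) = 7795.62 s.
Sum: 530.1 + 7795.62 = 8325.72 s → 2.31 hours.

2.31 hours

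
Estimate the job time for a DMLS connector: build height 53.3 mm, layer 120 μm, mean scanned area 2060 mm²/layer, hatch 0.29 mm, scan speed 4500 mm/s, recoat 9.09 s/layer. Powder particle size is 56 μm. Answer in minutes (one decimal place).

79.1 minutes

Number of layers: 53.3 / 0.12 → 445 (rounded up).
Hatch length per layer = 2060 / 0.29 = 7103.4 mm.
Scan time per layer = 7103.4 / 4500 = 1.5785 s.
Time per layer = 1.5785 + 9.09 = 10.6685 s.
Total: 445 × 10.6685 s = 4747.4825 s → 79.1 minutes.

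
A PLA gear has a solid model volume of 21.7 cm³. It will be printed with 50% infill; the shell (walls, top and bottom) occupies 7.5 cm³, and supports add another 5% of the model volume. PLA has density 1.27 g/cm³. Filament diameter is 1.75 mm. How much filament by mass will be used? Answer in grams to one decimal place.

19.9 g

Infill region: 21.7 − 7.5 → 14.2 cm³.
Deposited infill: 0.50 × 14.2 → 7.1 cm³.
Support = 0.05 × 21.7, so 1.085 cm³.
Total extruded = 7.5 + 7.1 + 1.085, so 15.685 cm³.
Mass = 15.685 × 1.27 = 19.91995 g.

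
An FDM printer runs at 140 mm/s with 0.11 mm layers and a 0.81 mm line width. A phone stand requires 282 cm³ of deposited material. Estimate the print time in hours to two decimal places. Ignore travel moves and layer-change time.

Extrusion cross-section = 0.11 × 0.81 = 0.0891 mm².
Toolpath length = 282 cm³ / 0.0891 mm² = 282000 / 0.0891 = 3164983.2 mm.
Extrusion time = 3164983.2 / 140, so 22607 s.
22607 s = 6.28 hours.

6.28 hours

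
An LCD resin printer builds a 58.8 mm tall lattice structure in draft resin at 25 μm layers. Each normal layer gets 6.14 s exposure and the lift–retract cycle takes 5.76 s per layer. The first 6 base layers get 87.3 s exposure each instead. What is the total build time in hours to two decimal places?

7.91 hours

Layer count = ceil(58.8 / 0.025) = 2352.
Bottom layers: 6 × (87.3 + 5.76) → 558.36 s.
Regular layers = 2346 × (6.14 + 5.76) = 27917.4 s.
Sum: 558.36 + 27917.4 = 28475.76 s → 7.91 hours.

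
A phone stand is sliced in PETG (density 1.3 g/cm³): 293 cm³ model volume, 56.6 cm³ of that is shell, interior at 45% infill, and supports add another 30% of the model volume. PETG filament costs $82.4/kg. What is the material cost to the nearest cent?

$26.87

Volume inside the shell = 293 − 56.6, so 236.4 cm³.
Infill volume: 0.45 × 236.4 → 106.38 cm³.
Support = 0.30 × 293 = 87.9 cm³.
Total extruded = 56.6 + 106.38 + 87.9 = 250.88 cm³.
Mass = 250.88 × 1.3, so 326.144 g.
At $82.4/kg: 326.144/1000 × 82.4 = $26.87.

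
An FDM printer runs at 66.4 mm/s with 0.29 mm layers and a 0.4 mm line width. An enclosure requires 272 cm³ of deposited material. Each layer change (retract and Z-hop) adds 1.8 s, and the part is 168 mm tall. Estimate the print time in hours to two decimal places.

10.10 hours

Extrusion cross-section = 0.29 × 0.4, so 0.116 mm².
Total extruded path = 272000/0.116 = 2344827.6 mm.
Print-move time = 2344827.6 / 66.4 = 35313.7 s.
Number of layers: 168 / 0.29 → 580 (rounded up).
Layer-change overhead = 580 × 1.8, so 1044 s.
Total = 35313.7 + 1044 = 36357.7 s = 10.10 hours.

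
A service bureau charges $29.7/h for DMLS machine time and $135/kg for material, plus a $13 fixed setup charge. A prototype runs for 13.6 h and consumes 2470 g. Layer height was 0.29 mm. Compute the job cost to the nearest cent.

$750.37

Machine-time cost = 29.7 × 13.6, so $403.92.
Material cost = 135 × 2470/1000 = $333.45.
Total = 403.92 + 333.45 + 13 = $750.37.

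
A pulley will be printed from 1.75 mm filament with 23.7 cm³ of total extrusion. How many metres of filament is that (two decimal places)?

9.85 m

Filament cross-section = π × (1.75/2)² = 2.4053 mm².
Length = 23.7 cm³ / 2.4053 mm² = 23700 / 2.4053 = 9853.24 mm = 9.85 m.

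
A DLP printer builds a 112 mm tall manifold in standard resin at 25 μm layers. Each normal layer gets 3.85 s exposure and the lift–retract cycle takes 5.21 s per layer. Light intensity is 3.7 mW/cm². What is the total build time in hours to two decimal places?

11.27 hours

Layer count = ceil(112 / 0.025) = 4480.
Per-layer time: 3.85 + 5.21 → 9.06 s.
Build time: 4480 × 9.06 s = 40588.8 s, i.e. 11.27 hours.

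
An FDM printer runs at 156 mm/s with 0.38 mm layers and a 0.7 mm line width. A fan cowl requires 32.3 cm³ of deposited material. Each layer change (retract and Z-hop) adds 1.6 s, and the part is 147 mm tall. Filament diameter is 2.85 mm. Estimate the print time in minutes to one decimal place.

23.3 minutes

Line area = 0.38 × 0.7 = 0.266 mm².
Toolpath length = 32.3 cm³ / 0.266 mm² = 32300 / 0.266 = 121428.6 mm.
Time extruding = 121428.6 / 156, so 778.4 s.
Layers = ⌈147/0.38⌉ = 387.
Layer-change overhead: 387 × 1.6 → 619.2 s.
Total = 778.4 + 619.2 = 1397.6 s = 23.3 minutes.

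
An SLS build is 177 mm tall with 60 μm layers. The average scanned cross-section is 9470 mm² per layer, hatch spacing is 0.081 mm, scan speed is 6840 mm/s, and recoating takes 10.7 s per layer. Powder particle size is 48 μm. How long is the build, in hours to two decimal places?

Number of layers: 177 / 0.06 → 2950 (rounded up).
Scan path per layer = 9470 / 0.081, so 116913.6 mm.
Laser time per layer = 116913.6 / 6840 = 17.0926 s.
Time per layer = 17.0926 + 10.7 = 27.7926 s.
Build time = 2950 × 27.7926 = 81988.17 s = 22.77 hours.

22.77 hours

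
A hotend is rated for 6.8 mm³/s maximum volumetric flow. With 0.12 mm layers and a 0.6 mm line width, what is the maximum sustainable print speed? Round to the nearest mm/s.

94 mm/s

A: 0.12 × 0.6 → 0.072 mm².
Max speed = 6.8 / 0.072 = 94.44 ≈ 94 mm/s.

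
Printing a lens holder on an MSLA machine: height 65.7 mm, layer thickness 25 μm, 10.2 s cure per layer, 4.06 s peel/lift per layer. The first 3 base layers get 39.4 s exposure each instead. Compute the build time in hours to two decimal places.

Layers = ⌈65.7/0.025⌉ = 2628.
Burn-in layers: 3 × (39.4 + 4.06) → 130.38 s.
Remaining layers = 2625 × (10.2 + 4.06) = 37432.5 s.
Total = 130.38 + 37432.5 = 37562.88 s = 10.43 hours.

10.43 hours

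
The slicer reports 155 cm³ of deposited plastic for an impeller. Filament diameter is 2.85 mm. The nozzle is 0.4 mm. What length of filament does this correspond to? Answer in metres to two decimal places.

Filament cross-section = π × (2.85/2)² = 6.3794 mm².
L = 155000 mm³ / 6.3794 mm² = 24296.96 mm, i.e. 24.30 m.

24.30 m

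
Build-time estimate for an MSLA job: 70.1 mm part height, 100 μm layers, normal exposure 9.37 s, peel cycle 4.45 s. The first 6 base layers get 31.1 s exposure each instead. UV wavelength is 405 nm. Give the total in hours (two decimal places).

2.73 hours

Layers = ⌈70.1/0.1⌉ = 701.
Bottom layers = 6 × (31.1 + 4.45) = 213.3 s.
Normal layers = 695 × (9.37 + 4.45), so 9604.9 s.
Total = 213.3 + 9604.9 = 9818.2 s = 2.73 hours.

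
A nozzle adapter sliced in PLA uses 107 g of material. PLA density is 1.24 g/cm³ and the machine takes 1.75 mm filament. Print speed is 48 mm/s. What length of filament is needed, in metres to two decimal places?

35.88 m

Volume = 107 g / 1.24 g·cm⁻³ = 86.2903 cm³ = 86290.3 mm³.
Filament cross-section = π × (1.75/2)² = 2.4053 mm².
Length = 86290.3 / 2.4053 = 35875.07 mm = 35.88 m.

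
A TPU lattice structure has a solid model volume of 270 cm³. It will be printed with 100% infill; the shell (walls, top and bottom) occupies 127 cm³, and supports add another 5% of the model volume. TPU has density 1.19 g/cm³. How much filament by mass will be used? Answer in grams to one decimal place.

337.4 g

Volume inside the shell = 270 − 127, so 143 cm³.
Infill volume = 1.00 × 143 = 143 cm³.
Support = 0.05 × 270 = 13.5 cm³.
Total extruded: 127 + 143 + 13.5 → 283.5 cm³.
Mass = 283.5 × 1.19 = 337.365 g.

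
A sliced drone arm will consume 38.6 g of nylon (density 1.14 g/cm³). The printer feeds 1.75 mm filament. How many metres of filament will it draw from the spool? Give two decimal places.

Volume = 38.6 g / 1.14 g·cm⁻³ = 33.8596 cm³ = 33859.6 mm³.
A = π r² = π × 0.875² = 2.4053 mm².
Length = 33859.6 / 2.4053 = 14077.08 mm = 14.08 m.

14.08 m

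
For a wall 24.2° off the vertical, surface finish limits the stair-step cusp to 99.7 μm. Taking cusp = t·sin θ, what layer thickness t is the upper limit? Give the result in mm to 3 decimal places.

0.243 mm

sin(24.2°) = 0.4099; t_max = 0.0997/0.4099 = 0.243 mm.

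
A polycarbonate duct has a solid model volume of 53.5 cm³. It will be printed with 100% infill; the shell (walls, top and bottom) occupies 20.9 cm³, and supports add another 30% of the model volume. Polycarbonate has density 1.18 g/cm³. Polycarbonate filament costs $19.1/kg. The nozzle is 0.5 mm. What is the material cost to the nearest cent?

$1.57

Interior volume = 53.5 − 20.9, so 32.6 cm³.
Infill deposited = 1.00 × 32.6, so 32.6 cm³.
Support: 0.30 × 53.5 → 16.05 cm³.
Total extruded = 20.9 + 32.6 + 16.05 = 69.55 cm³.
Mass = 69.55 × 1.18 = 82.069 g.
Cost = 82.069 g / 1000 × $19.1/kg = $1.57.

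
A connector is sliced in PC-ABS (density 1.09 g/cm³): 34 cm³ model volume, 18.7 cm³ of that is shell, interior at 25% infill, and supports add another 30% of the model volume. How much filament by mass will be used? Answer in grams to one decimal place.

Volume inside the shell = 34 − 18.7, so 15.3 cm³.
Deposited infill = 0.25 × 15.3, so 3.825 cm³.
Support = 0.30 × 34, so 10.2 cm³.
Deposited volume: 18.7 + 3.825 + 10.2 → 32.725 cm³.
Mass = 32.725 × 1.09, so 35.67025 g.

35.7 g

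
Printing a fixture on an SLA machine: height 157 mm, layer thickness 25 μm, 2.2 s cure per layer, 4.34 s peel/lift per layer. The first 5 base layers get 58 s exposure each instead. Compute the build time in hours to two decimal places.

Layers = ⌈157/0.025⌉ = 6280.
Burn-in layers: 5 × (58 + 4.34) → 311.7 s.
Remaining layers = 6275 × (2.2 + 4.34), so 41038.5 s.
Total = 311.7 + 41038.5 = 41350.2 s = 11.49 hours.

11.49 hours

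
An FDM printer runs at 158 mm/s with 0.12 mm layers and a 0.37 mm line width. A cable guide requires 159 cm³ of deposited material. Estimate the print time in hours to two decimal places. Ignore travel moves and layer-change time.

6.30 hours

Line area = 0.12 × 0.37, so 0.0444 mm².
Toolpath length = 159 cm³ / 0.0444 mm² = 159000 / 0.0444 = 3581081.1 mm.
Extrusion time = 3581081.1 / 158, so 22665.1 s.
That's 22665.1 s → 6.30 hours.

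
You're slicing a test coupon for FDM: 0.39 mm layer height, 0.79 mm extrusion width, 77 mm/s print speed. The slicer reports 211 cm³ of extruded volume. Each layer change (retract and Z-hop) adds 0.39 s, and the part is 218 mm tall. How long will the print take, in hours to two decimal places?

Line area = 0.39 × 0.79, so 0.3081 mm².
Toolpath length = 211 cm³ / 0.3081 mm² = 211000 / 0.3081 = 684842.6 mm.
Print-move time: 684842.6 / 77 → 8894.1 s.
Layer count = ceil(218 / 0.39) = 559.
Z-hop total = 559 × 0.39 = 218.01 s.
Altogether 8894.1 + 218.01 = 9112.11 s, i.e. 2.53 hours.

2.53 hours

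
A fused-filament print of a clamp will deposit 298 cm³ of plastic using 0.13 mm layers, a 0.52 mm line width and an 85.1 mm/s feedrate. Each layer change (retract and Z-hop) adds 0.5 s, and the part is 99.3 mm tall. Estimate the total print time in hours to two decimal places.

14.50 hours

Extrusion cross-section = 0.13 × 0.52 = 0.0676 mm².
Toolpath length = 298 cm³ / 0.0676 mm² = 298000 / 0.0676 = 4408284 mm.
Extrusion time: 4408284 / 85.1 → 51801.2 s.
Layer count = ceil(99.3 / 0.13) = 764.
Z-hop total = 764 × 0.5 = 382 s.
Altogether 51801.2 + 382 = 52183.2 s, i.e. 14.50 hours.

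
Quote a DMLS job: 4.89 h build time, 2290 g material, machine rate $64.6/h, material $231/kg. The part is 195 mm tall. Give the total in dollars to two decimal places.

$844.88

Time charge = 64.6 × 4.89 = $315.894.
Feedstock cost = 231 × 2290/1000, so $528.99.
Total = 315.894 + 528.99 = 844.884 ≈ $844.88.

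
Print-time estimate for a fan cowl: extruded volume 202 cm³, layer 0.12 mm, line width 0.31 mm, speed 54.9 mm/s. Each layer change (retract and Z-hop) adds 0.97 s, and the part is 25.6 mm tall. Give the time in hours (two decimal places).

Bead cross-section = 0.12 × 0.31 = 0.0372 mm².
Toolpath length = 202 cm³ / 0.0372 mm² = 202000 / 0.0372 = 5430107.5 mm.
Extrusion time: 5430107.5 / 54.9 → 98909.1 s.
Number of layers: 25.6 / 0.12 → 214 (rounded up).
Z-hop total = 214 × 0.97, so 207.58 s.
Altogether 98909.1 + 207.58 = 99116.68 s, i.e. 27.53 hours.

27.53 hours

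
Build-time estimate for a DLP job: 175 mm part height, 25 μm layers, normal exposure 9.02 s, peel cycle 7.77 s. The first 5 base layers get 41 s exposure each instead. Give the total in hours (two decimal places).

32.69 hours

Number of layers: 175 / 0.025 → 7000 (rounded up).
Bottom layers: 5 × (41 + 7.77) → 243.85 s.
Regular layers = 6995 × (9.02 + 7.77) = 117446.05 s.
Sum: 243.85 + 117446.05 = 117689.9 s → 32.69 hours.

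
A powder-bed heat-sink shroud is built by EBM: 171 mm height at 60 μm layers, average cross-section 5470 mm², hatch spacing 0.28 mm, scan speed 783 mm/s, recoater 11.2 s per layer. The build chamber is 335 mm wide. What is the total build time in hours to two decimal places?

28.62 hours

Layers = ⌈171/0.06⌉ = 2850.
Hatch length per layer = 5470 / 0.28, so 19535.7 mm.
Beam time per layer = 19535.7 / 783 = 24.9498 s.
Layer cycle: 24.9498 + 11.2 → 36.1498 s.
2850 layers × 36.1498 s/layer = 103026.93 s, i.e. 28.62 hours.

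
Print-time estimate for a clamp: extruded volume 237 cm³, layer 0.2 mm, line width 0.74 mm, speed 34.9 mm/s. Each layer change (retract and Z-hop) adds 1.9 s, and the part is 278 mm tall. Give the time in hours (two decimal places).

Extrusion cross-section: 0.2 × 0.74 → 0.148 mm².
Toolpath length = 237 cm³ / 0.148 mm² = 237000 / 0.148 = 1601351.4 mm.
Extrusion time: 1601351.4 / 34.9 → 45884 s.
Layers = ⌈278/0.2⌉ = 1390.
Non-print overhead = 1390 × 1.9 = 2641 s.
Altogether 45884 + 2641 = 48525 s, i.e. 13.48 hours.

13.48 hours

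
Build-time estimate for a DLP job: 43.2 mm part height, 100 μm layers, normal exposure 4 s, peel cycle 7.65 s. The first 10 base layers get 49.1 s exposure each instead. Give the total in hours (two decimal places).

Layers = ⌈43.2/0.1⌉ = 432.
Bottom layers: 10 × (49.1 + 7.65) → 567.5 s.
Normal layers = 422 × (4 + 7.65) = 4916.3 s.
Sum: 567.5 + 4916.3 = 5483.8 s → 1.52 hours.

1.52 hours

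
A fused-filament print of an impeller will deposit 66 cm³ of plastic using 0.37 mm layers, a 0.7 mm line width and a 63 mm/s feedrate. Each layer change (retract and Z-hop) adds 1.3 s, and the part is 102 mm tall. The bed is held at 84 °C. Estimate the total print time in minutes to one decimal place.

Extrusion cross-section = 0.37 × 0.7, so 0.259 mm².
Toolpath length = 66 cm³ / 0.259 mm² = 66000 / 0.259 = 254826.3 mm.
Time extruding = 254826.3 / 63 = 4044.9 s.
Layer count = ceil(102 / 0.37) = 276.
Layer-change overhead = 276 × 1.3, so 358.8 s.
Altogether 4044.9 + 358.8 = 4403.7 s, i.e. 73.4 minutes.

73.4 minutes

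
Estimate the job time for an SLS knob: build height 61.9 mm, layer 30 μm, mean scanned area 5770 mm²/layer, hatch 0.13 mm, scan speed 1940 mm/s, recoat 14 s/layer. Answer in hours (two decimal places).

Layers = ⌈61.9/0.03⌉ = 2064.
Hatch length per layer = 5770 / 0.13, so 44384.6 mm.
Scan time per layer = 44384.6 / 1940 = 22.8787 s.
Time per layer: 22.8787 + 14 → 36.8787 s.
2064 layers × 36.8787 s/layer = 76117.6368 s, i.e. 21.14 hours.

21.14 hours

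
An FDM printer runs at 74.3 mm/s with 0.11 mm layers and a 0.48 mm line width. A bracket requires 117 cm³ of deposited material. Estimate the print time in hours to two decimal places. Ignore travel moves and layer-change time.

Extrusion cross-section = 0.11 × 0.48 = 0.0528 mm².
Toolpath length = 117 cm³ / 0.0528 mm² = 117000 / 0.0528 = 2215909.1 mm.
Time extruding = 2215909.1 / 74.3 = 29823.8 s.
Converting: 29823.8 s = 8.28 hours.

8.28 hours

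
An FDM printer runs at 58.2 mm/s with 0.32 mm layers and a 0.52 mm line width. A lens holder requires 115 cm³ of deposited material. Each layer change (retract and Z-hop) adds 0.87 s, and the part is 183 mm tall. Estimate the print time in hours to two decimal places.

3.44 hours

Bead cross-section = 0.32 × 0.52, so 0.1664 mm².
Total extruded path = 115000/0.1664 = 691105.8 mm.
Extrusion time: 691105.8 / 58.2 → 11874.7 s.
Layers = ⌈183/0.32⌉ = 572.
Z-hop total: 572 × 0.87 → 497.64 s.
Total = 11874.7 + 497.64 = 12372.34 s = 3.44 hours.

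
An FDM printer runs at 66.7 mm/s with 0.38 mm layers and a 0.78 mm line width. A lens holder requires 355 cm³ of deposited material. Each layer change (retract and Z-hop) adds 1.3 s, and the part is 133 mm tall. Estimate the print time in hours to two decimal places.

Bead cross-section = 0.38 × 0.78, so 0.2964 mm².
Total extruded path = 355000/0.2964 = 1197705.8 mm.
Time extruding = 1197705.8 / 66.7 = 17956.6 s.
Number of layers: 133 / 0.38 → 350 (rounded up).
Z-hop total = 350 × 1.3, so 455 s.
Total = 17956.6 + 455 = 18411.6 s = 5.11 hours.

5.11 hours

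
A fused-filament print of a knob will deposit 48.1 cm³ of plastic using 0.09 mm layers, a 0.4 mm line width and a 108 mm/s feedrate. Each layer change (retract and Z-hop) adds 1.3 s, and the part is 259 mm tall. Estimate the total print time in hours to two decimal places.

4.48 hours

Extrusion cross-section = 0.09 × 0.4, so 0.036 mm².
Total extruded path = 48100/0.036 = 1336111.1 mm.
Time extruding: 1336111.1 / 108 → 12371.4 s.
Layers = ⌈259/0.09⌉ = 2878.
Z-hop total: 2878 × 1.3 → 3741.4 s.
Altogether 12371.4 + 3741.4 = 16112.8 s, i.e. 4.48 hours.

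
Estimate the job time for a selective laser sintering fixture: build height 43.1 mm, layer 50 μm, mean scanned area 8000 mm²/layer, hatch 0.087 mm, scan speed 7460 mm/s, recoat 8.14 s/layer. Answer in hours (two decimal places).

Number of layers: 43.1 / 0.05 → 862 (rounded up).
Hatch length per layer = 8000 / 0.087 = 91954 mm.
Scan time per layer = 91954 / 7460 = 12.3263 s.
Time per layer = 12.3263 + 8.14 = 20.4663 s.
862 layers × 20.4663 s/layer = 17641.9506 s, i.e. 4.90 hours.

4.90 hours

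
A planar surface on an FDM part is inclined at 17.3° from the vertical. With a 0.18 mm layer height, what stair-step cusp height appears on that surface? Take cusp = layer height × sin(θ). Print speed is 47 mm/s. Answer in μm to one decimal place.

Cusp = layer height × sin(17.3°) = 0.18 × 0.2974 = 0.053532 mm = 53.5 μm.

53.5 μm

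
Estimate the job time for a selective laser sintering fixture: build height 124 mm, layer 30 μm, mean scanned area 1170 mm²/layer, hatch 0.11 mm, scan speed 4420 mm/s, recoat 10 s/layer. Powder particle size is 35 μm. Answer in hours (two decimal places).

Layer count = ceil(124 / 0.03) = 4134.
Scan path per layer = 1170 / 0.11, so 10636.4 mm.
Scan time per layer = 10636.4 / 4420 = 2.4064 s.
Layer cycle = 2.4064 + 10 = 12.4064 s.
Build time = 4134 × 12.4064 = 51288.0576 s = 14.25 hours.

14.25 hours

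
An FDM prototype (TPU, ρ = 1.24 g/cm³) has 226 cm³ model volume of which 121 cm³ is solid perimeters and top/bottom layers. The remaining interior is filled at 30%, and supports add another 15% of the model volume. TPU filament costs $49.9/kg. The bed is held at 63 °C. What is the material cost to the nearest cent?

$11.53

Interior volume: 226 − 121 → 105 cm³.
Infill volume = 0.30 × 105 = 31.5 cm³.
Support: 0.15 × 226 → 33.9 cm³.
Deposited volume: 121 + 31.5 + 33.9 → 186.4 cm³.
Mass: 186.4 × 1.24 → 231.136 g.
At $49.9/kg: 231.136/1000 × 49.9 = $11.53.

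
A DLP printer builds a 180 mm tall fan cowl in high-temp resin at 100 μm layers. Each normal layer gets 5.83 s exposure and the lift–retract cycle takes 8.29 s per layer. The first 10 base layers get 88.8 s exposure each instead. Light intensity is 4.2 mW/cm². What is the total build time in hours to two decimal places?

7.29 hours

Layer count = ceil(180 / 0.1) = 1800.
Base layers: 10 × (88.8 + 8.29) → 970.9 s.
Normal layers: 1790 × (5.83 + 8.29) → 25274.8 s.
Sum: 970.9 + 25274.8 = 26245.7 s → 7.29 hours.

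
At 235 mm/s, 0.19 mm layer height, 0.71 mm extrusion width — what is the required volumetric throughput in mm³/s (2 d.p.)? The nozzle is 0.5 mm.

A = 0.19 × 0.71 = 0.1349 mm².
Volumetric flow = 235 × 0.1349 = 31.70 mm³/s.

31.70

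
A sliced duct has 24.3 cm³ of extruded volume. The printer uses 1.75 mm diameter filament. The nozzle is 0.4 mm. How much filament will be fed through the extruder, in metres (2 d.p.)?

A = π r² = π × 0.875² = 2.4053 mm².
Length = 24.3 cm³ / 2.4053 mm² = 24300 / 2.4053 = 10102.69 mm = 10.10 m.

10.10 m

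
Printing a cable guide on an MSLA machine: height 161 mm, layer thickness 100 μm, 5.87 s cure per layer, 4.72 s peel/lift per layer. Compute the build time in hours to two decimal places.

Layer count = ceil(161 / 0.1) = 1610.
Cycle time: 5.87 + 4.72 → 10.59 s.
Total = 1610 × 10.59 = 17049.9 s = 4.74 hours.

4.74 hours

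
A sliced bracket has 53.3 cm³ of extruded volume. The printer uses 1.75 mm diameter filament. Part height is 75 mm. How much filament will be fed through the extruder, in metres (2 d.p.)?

Filament cross-section = π × (1.75/2)² = 2.4053 mm².
L = 53300 mm³ / 2.4053 mm² = 22159.4 mm, i.e. 22.16 m.

22.16 m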